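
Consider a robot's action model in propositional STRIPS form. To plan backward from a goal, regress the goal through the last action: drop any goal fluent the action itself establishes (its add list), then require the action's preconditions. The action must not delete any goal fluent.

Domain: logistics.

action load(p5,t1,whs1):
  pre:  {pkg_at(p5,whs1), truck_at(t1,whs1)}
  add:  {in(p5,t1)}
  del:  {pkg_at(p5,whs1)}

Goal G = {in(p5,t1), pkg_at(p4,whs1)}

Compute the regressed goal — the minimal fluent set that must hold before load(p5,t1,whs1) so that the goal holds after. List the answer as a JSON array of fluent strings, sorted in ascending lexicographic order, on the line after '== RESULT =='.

Regress:
  G ∩ del = {}  (empty — regression defined)
  G \ add = {in(p5,t1), pkg_at(p4,whs1)} \ {in(p5,t1)} = {pkg_at(p4,whs1)}
  ∪ pre   = {pkg_at(p4,whs1)} ∪ {pkg_at(p5,whs1), truck_at(t1,whs1)}
          = {pkg_at(p4,whs1), pkg_at(p5,whs1), truck_at(t1,whs1)}

== RESULT ==
["pkg_at(p4,whs1)", "pkg_at(p5,whs1)", "truck_at(t1,whs1)"]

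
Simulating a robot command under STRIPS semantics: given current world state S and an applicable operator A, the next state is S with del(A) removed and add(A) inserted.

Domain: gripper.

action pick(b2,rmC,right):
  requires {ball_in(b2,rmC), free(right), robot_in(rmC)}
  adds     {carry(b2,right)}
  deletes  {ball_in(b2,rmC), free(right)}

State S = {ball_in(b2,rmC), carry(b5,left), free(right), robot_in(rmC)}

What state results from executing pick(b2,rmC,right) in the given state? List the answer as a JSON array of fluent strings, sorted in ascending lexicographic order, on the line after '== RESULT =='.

Progress:
  pre ⊆ S: {ball_in(b2,rmC), free(right), robot_in(rmC)} ⊆ S  — applicable
  S \ del = {carry(b5,left), robot_in(rmC)}
  ∪ add   = {carry(b2,right), carry(b5,left), robot_in(rmC)}

== RESULT ==
["carry(b2,right)", "carry(b5,left)", "robot_in(rmC)"]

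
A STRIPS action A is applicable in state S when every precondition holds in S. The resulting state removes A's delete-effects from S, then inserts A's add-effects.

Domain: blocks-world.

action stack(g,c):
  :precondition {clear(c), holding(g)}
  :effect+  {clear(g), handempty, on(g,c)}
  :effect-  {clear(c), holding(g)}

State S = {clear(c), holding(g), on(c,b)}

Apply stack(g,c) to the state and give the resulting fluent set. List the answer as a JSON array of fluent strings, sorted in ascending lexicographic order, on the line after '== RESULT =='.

Progress:
  pre ⊆ S: {clear(c), holding(g)} ⊆ S  — applicable
  S \ del = {on(c,b)}
  ∪ add   = {clear(g), handempty, on(c,b), on(g,c)}

== RESULT ==
["clear(g)", "handempty", "on(c,b)", "on(g,c)"]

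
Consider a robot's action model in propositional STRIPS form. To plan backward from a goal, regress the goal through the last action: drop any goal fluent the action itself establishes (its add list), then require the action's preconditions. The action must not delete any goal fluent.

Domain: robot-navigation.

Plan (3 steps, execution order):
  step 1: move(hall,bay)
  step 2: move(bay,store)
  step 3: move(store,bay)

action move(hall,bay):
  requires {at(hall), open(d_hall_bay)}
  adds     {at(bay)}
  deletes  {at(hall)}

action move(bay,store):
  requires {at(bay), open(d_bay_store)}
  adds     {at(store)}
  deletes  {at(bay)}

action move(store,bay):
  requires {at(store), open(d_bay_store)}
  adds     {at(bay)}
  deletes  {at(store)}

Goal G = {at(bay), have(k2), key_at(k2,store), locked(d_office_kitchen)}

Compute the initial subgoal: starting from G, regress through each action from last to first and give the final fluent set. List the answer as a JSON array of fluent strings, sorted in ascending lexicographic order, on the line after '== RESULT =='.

Work backward from the goal:
  through step 3 (move(store,bay)): drop {at(bay)}, keep {have(k2), key_at(k2,store), locked(d_office_kitchen)}, require {at(store), open(d_bay_store)}
    → {at(store), have(k2), key_at(k2,store), locked(d_office_kitchen), open(d_bay_store)}
  through step 2 (move(bay,store)): drop {at(store)}, keep {have(k2), key_at(k2,store), locked(d_office_kitchen), open(d_bay_store)}, require {at(bay), open(d_bay_store)}
    → {at(bay), have(k2), key_at(k2,store), locked(d_office_kitchen), open(d_bay_store)}
  through step 1 (move(hall,bay)): drop {at(bay)}, keep {have(k2), key_at(k2,store), locked(d_office_kitchen), open(d_bay_store)}, require {at(hall), open(d_hall_bay)}
    → {at(hall), have(k2), key_at(k2,store), locked(d_office_kitchen), open(d_bay_store), open(d_hall_bay)}

== RESULT ==
["at(hall)", "have(k2)", "key_at(k2,store)", "locked(d_office_kitchen)", "open(d_bay_store)", "open(d_hall_bay)"]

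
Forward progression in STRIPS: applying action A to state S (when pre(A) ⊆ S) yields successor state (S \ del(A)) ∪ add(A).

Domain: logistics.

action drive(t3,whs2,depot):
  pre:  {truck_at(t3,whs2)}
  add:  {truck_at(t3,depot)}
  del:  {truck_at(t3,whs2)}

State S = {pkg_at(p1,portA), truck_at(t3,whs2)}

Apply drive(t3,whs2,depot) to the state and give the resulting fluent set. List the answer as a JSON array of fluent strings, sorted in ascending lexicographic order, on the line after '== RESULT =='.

Progress:
  pre ⊆ S: {truck_at(t3,whs2)} ⊆ S  — applicable
  S \ del = {pkg_at(p1,portA)}
  ∪ add   = {pkg_at(p1,portA), truck_at(t3,depot)}

== RESULT ==
["pkg_at(p1,portA)", "truck_at(t3,depot)"]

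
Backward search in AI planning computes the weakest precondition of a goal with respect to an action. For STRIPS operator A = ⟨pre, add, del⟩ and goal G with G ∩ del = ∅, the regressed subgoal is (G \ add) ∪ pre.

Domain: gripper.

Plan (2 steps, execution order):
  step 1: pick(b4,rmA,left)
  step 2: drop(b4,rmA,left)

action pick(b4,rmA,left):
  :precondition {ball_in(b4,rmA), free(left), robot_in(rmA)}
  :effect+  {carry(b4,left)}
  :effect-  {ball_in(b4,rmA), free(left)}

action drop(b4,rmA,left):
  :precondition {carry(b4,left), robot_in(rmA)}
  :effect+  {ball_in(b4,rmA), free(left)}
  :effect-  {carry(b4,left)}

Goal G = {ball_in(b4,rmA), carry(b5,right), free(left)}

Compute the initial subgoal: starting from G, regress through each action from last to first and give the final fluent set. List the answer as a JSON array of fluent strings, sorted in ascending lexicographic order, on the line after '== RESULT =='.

Work backward from the goal:
  through step 2 (drop(b4,rmA,left)): drop {ball_in(b4,rmA), free(left)}, keep {carry(b5,right)}, require {carry(b4,left), robot_in(rmA)}
    → {carry(b4,left), carry(b5,right), robot_in(rmA)}
  through step 1 (pick(b4,rmA,left)): drop {carry(b4,left)}, keep {carry(b5,right), robot_in(rmA)}, require {ball_in(b4,rmA), free(left), robot_in(rmA)}
    → {ball_in(b4,rmA), carry(b5,right), free(left), robot_in(rmA)}

== RESULT ==
["ball_in(b4,rmA)", "carry(b5,right)", "free(left)", "robot_in(rmA)"]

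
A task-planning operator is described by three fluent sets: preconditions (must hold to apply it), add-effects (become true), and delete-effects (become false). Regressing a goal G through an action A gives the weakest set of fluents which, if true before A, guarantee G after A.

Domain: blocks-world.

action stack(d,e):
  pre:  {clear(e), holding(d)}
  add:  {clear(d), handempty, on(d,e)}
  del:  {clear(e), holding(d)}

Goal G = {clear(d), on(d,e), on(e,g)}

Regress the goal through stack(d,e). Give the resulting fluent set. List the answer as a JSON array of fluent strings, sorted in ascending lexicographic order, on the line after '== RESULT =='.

Compute (G \ add) ∪ pre:
  G ∩ del = {}  (empty — regression defined)
  G \ add = {clear(d), on(d,e), on(e,g)} \ {clear(d), handempty, on(d,e)} = {on(e,g)}
  ∪ pre   = {on(e,g)} ∪ {clear(e), holding(d)}
          = {clear(e), holding(d), on(e,g)}

== RESULT ==
["clear(e)", "holding(d)", "on(e,g)"]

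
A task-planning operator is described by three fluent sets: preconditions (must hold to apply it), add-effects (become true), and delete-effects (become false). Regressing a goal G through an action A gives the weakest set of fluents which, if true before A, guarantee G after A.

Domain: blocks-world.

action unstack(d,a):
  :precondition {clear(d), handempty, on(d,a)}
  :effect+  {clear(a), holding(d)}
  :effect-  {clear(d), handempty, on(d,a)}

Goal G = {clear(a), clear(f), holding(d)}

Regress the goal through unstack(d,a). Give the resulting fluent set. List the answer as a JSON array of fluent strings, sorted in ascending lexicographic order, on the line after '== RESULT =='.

Compute (G \ add) ∪ pre:
  G ∩ del = {}  (empty — regression defined)
  G \ add = {clear(a), clear(f), holding(d)} \ {clear(a), holding(d)} = {clear(f)}
  ∪ pre   = {clear(f)} ∪ {clear(d), handempty, on(d,a)}
          = {clear(d), clear(f), handempty, on(d,a)}

== RESULT ==
["clear(d)", "clear(f)", "handempty", "on(d,a)"]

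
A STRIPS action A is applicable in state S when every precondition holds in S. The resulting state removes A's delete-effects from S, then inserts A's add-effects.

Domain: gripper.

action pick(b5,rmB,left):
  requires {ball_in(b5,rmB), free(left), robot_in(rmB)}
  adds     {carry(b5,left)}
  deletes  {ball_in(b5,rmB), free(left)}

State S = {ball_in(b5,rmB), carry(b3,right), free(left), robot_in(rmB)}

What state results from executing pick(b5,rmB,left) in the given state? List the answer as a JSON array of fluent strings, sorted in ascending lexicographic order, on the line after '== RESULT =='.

Compute (S \ del) ∪ add:
  pre ⊆ S: {ball_in(b5,rmB), free(left), robot_in(rmB)} ⊆ S  — applicable
  S \ del = {carry(b3,right), robot_in(rmB)}
  ∪ add   = {carry(b3,right), carry(b5,left), robot_in(rmB)}

== RESULT ==
["carry(b3,right)", "carry(b5,left)", "robot_in(rmB)"]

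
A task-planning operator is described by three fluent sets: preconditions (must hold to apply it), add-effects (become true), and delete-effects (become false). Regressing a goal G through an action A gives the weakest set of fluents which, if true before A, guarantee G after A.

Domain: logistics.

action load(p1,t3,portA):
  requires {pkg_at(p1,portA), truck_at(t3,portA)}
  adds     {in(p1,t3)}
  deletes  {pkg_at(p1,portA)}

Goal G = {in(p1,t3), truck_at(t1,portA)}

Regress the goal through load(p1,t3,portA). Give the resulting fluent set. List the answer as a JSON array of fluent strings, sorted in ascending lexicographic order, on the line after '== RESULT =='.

Regress:
  G ∩ del = {}  (empty — regression defined)
  G \ add = {in(p1,t3), truck_at(t1,portA)} \ {in(p1,t3)} = {truck_at(t1,portA)}
  ∪ pre   = {truck_at(t1,portA)} ∪ {pkg_at(p1,portA), truck_at(t3,portA)}
          = {pkg_at(p1,portA), truck_at(t1,portA), truck_at(t3,portA)}

== RESULT ==
["pkg_at(p1,portA)", "truck_at(t1,portA)", "truck_at(t3,portA)"]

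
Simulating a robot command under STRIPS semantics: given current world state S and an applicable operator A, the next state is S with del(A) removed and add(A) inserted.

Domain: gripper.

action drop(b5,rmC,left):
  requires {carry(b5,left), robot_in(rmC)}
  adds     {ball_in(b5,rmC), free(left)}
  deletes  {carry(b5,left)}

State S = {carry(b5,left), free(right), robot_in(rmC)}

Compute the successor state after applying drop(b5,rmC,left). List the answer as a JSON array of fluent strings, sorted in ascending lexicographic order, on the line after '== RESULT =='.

Progress:
  pre ⊆ S: {carry(b5,left), robot_in(rmC)} ⊆ S  — applicable
  S \ del = {free(right), robot_in(rmC)}
  ∪ add   = {ball_in(b5,rmC), free(left), free(right), robot_in(rmC)}

== RESULT ==
["ball_in(b5,rmC)", "free(left)", "free(right)", "robot_in(rmC)"]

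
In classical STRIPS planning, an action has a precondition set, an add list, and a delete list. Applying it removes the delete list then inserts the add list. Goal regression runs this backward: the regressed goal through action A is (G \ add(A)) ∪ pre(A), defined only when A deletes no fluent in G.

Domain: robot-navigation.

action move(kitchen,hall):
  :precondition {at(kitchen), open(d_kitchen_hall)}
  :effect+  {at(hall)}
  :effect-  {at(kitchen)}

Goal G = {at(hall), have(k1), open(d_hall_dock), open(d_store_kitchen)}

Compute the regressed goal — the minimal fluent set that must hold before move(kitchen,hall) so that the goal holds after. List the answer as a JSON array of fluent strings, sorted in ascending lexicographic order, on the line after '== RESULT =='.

Compute (G \ add) ∪ pre:
  G ∩ del = {}  (empty — regression defined)
  G \ add = {at(hall), have(k1), open(d_hall_dock), open(d_store_kitchen)} \ {at(hall)} = {have(k1), open(d_hall_dock), open(d_store_kitchen)}
  ∪ pre   = {have(k1), open(d_hall_dock), open(d_store_kitchen)} ∪ {at(kitchen), open(d_kitchen_hall)}
          = {at(kitchen), have(k1), open(d_hall_dock), open(d_kitchen_hall), open(d_store_kitchen)}

== RESULT ==
["at(kitchen)", "have(k1)", "open(d_hall_dock)", "open(d_kitchen_hall)", "open(d_store_kitchen)"]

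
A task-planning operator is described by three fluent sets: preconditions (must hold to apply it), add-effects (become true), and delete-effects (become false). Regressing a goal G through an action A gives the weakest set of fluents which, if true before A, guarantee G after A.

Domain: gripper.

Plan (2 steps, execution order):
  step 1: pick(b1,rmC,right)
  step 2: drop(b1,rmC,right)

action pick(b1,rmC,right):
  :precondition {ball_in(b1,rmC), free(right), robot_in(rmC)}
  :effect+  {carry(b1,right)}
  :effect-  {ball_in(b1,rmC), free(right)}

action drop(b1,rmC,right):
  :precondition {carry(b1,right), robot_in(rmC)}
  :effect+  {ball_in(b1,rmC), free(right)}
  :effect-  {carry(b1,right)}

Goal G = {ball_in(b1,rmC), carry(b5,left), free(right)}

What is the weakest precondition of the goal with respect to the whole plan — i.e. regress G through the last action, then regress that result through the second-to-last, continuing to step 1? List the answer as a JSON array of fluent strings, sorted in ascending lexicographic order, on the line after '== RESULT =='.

Regress step by step:
  through step 2 (drop(b1,rmC,right)): drop {ball_in(b1,rmC), free(right)}, keep {carry(b5,left)}, require {carry(b1,right), robot_in(rmC)}
    → {carry(b1,right), carry(b5,left), robot_in(rmC)}
  through step 1 (pick(b1,rmC,right)): drop {carry(b1,right)}, keep {carry(b5,left), robot_in(rmC)}, require {ball_in(b1,rmC), free(right), robot_in(rmC)}
    → {ball_in(b1,rmC), carry(b5,left), free(right), robot_in(rmC)}

== RESULT ==
["ball_in(b1,rmC)", "carry(b5,left)", "free(right)", "robot_in(rmC)"]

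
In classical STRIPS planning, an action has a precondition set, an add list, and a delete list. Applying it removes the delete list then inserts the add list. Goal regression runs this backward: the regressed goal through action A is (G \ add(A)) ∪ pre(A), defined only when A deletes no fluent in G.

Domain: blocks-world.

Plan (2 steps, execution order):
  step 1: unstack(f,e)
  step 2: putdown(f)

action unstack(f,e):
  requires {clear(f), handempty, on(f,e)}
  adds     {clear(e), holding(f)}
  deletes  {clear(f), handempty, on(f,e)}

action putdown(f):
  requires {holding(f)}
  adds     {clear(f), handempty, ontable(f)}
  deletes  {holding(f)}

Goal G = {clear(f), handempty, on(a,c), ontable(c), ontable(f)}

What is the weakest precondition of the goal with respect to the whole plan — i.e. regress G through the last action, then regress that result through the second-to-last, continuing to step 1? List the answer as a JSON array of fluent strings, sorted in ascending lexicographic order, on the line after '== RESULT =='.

Regress step by step:
  through step 2 (putdown(f)): drop {clear(f), handempty, ontable(f)}, keep {on(a,c), ontable(c)}, require {holding(f)}
    → {holding(f), on(a,c), ontable(c)}
  through step 1 (unstack(f,e)): drop {holding(f)}, keep {on(a,c), ontable(c)}, require {clear(f), handempty, on(f,e)}
    → {clear(f), handempty, on(a,c), on(f,e), ontable(c)}

== RESULT ==
["clear(f)", "handempty", "on(a,c)", "on(f,e)", "ontable(c)"]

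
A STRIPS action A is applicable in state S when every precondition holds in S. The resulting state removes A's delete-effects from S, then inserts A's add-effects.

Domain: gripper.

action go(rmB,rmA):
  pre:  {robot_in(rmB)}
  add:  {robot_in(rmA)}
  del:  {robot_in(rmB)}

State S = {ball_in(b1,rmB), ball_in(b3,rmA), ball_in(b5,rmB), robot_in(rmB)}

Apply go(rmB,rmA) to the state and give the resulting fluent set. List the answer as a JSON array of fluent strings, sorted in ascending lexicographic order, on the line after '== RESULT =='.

Progress:
  pre ⊆ S: {robot_in(rmB)} ⊆ S  — applicable
  S \ del = {ball_in(b1,rmB), ball_in(b3,rmA), ball_in(b5,rmB)}
  ∪ add   = {ball_in(b1,rmB), ball_in(b3,rmA), ball_in(b5,rmB), robot_in(rmA)}

== RESULT ==
["ball_in(b1,rmB)", "ball_in(b3,rmA)", "ball_in(b5,rmB)", "robot_in(rmA)"]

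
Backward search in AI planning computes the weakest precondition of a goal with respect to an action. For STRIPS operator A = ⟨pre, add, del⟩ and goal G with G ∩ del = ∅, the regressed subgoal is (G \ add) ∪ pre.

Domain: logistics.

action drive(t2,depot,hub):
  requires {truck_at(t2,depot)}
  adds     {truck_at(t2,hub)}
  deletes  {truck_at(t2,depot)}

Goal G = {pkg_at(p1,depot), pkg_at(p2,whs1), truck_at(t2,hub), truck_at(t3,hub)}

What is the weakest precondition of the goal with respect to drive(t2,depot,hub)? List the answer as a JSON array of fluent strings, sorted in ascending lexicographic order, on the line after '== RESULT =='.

Compute (G \ add) ∪ pre:
  G ∩ del = {}  (empty — regression defined)
  G \ add = {pkg_at(p1,depot), pkg_at(p2,whs1), truck_at(t2,hub), truck_at(t3,hub)} \ {truck_at(t2,hub)} = {pkg_at(p1,depot), pkg_at(p2,whs1), truck_at(t3,hub)}
  ∪ pre   = {pkg_at(p1,depot), pkg_at(p2,whs1), truck_at(t3,hub)} ∪ {truck_at(t2,depot)}
          = {pkg_at(p1,depot), pkg_at(p2,whs1), truck_at(t2,depot), truck_at(t3,hub)}

== RESULT ==
["pkg_at(p1,depot)", "pkg_at(p2,whs1)", "truck_at(t2,depot)", "truck_at(t3,hub)"]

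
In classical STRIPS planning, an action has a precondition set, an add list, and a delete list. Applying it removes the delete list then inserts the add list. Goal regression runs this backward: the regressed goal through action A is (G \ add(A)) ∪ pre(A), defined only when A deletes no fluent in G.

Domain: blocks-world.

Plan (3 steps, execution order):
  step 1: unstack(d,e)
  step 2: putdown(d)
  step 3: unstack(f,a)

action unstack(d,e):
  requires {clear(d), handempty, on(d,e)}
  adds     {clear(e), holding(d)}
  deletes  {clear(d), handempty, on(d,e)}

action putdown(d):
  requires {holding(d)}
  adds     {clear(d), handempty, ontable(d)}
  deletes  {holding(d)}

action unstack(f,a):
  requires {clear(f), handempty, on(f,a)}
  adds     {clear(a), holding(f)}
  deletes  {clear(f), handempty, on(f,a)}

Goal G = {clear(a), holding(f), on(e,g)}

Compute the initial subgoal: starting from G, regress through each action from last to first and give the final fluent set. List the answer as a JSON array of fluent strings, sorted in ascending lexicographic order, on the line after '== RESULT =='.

Regress step by step:
  through step 3 (unstack(f,a)): drop {clear(a), holding(f)}, keep {on(e,g)}, require {clear(f), handempty, on(f,a)}
    → {clear(f), handempty, on(e,g), on(f,a)}
  through step 2 (putdown(d)): drop {handempty}, keep {clear(f), on(e,g), on(f,a)}, require {holding(d)}
    → {clear(f), holding(d), on(e,g), on(f,a)}
  through step 1 (unstack(d,e)): drop {holding(d)}, keep {clear(f), on(e,g), on(f,a)}, require {clear(d), handempty, on(d,e)}
    → {clear(d), clear(f), handempty, on(d,e), on(e,g), on(f,a)}

== RESULT ==
["clear(d)", "clear(f)", "handempty", "on(d,e)", "on(e,g)", "on(f,a)"]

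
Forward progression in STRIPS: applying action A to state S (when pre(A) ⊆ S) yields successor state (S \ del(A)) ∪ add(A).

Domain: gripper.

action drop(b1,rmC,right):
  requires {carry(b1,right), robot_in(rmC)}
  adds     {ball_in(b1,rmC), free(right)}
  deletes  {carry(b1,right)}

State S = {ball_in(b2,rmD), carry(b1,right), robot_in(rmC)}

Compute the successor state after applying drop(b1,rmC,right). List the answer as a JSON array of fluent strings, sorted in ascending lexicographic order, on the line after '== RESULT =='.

Compute (S \ del) ∪ add:
  pre ⊆ S: {carry(b1,right), robot_in(rmC)} ⊆ S  — applicable
  S \ del = {ball_in(b2,rmD), robot_in(rmC)}
  ∪ add   = {ball_in(b1,rmC), ball_in(b2,rmD), free(right), robot_in(rmC)}

== RESULT ==
["ball_in(b1,rmC)", "ball_in(b2,rmD)", "free(right)", "robot_in(rmC)"]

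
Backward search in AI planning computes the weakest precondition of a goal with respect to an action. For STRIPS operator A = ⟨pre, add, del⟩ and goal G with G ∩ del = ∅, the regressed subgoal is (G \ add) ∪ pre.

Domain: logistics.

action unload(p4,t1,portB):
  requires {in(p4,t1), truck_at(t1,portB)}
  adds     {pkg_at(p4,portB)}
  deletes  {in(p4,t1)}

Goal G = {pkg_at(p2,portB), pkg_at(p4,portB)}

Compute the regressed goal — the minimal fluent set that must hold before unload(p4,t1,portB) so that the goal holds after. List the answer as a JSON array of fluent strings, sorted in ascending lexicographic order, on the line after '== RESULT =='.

Compute (G \ add) ∪ pre:
  G ∩ del = {}  (empty — regression defined)
  G \ add = {pkg_at(p2,portB), pkg_at(p4,portB)} \ {pkg_at(p4,portB)} = {pkg_at(p2,portB)}
  ∪ pre   = {pkg_at(p2,portB)} ∪ {in(p4,t1), truck_at(t1,portB)}
          = {in(p4,t1), pkg_at(p2,portB), truck_at(t1,portB)}

== RESULT ==
["in(p4,t1)", "pkg_at(p2,portB)", "truck_at(t1,portB)"]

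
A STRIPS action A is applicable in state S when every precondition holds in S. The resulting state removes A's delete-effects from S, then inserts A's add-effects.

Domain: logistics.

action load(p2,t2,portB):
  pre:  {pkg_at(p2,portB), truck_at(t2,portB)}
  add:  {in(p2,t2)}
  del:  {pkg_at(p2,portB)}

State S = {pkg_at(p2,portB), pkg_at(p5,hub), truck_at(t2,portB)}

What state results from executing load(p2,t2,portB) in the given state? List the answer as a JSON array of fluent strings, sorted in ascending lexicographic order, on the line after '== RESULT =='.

Compute (S \ del) ∪ add:
  pre ⊆ S: {pkg_at(p2,portB), truck_at(t2,portB)} ⊆ S  — applicable
  S \ del = {pkg_at(p5,hub), truck_at(t2,portB)}
  ∪ add   = {in(p2,t2), pkg_at(p5,hub), truck_at(t2,portB)}

== RESULT ==
["in(p2,t2)", "pkg_at(p5,hub)", "truck_at(t2,portB)"]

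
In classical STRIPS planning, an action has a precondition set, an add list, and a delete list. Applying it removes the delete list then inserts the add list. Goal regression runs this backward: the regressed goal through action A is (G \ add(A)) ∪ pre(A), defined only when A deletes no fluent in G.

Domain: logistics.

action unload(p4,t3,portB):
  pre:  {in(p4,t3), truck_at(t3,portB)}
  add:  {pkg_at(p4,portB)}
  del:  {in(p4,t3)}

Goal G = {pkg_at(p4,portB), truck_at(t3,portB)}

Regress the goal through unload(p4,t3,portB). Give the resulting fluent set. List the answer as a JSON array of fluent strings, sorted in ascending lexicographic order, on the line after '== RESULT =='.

Regress:
  G ∩ del = {}  (empty — regression defined)
  G \ add = {pkg_at(p4,portB), truck_at(t3,portB)} \ {pkg_at(p4,portB)} = {truck_at(t3,portB)}
  ∪ pre   = {truck_at(t3,portB)} ∪ {in(p4,t3), truck_at(t3,portB)}
          = {in(p4,t3), truck_at(t3,portB)}

== RESULT ==
["in(p4,t3)", "truck_at(t3,portB)"]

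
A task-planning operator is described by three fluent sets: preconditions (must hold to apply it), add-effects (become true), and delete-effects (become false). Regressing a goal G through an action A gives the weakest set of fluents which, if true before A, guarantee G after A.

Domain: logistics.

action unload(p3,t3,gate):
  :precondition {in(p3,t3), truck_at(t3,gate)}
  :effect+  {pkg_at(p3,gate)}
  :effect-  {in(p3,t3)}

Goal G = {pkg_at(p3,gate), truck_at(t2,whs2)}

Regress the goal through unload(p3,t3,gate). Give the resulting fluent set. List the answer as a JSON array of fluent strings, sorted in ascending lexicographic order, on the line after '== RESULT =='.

Compute (G \ add) ∪ pre:
  G ∩ del = {}  (empty — regression defined)
  G \ add = {pkg_at(p3,gate), truck_at(t2,whs2)} \ {pkg_at(p3,gate)} = {truck_at(t2,whs2)}
  ∪ pre   = {truck_at(t2,whs2)} ∪ {in(p3,t3), truck_at(t3,gate)}
          = {in(p3,t3), truck_at(t2,whs2), truck_at(t3,gate)}

== RESULT ==
["in(p3,t3)", "truck_at(t2,whs2)", "truck_at(t3,gate)"]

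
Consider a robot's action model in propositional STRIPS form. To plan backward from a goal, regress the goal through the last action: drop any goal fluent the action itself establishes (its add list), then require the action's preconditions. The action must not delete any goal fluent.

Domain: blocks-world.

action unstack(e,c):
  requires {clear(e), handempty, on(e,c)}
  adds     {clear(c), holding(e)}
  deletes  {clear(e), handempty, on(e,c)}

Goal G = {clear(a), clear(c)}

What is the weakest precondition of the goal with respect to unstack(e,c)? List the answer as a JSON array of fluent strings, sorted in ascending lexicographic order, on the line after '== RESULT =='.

Compute (G \ add) ∪ pre:
  G ∩ del = {}  (empty — regression defined)
  G \ add = {clear(a), clear(c)} \ {clear(c), holding(e)} = {clear(a)}
  ∪ pre   = {clear(a)} ∪ {clear(e), handempty, on(e,c)}
          = {clear(a), clear(e), handempty, on(e,c)}

== RESULT ==
["clear(a)", "clear(e)", "handempty", "on(e,c)"]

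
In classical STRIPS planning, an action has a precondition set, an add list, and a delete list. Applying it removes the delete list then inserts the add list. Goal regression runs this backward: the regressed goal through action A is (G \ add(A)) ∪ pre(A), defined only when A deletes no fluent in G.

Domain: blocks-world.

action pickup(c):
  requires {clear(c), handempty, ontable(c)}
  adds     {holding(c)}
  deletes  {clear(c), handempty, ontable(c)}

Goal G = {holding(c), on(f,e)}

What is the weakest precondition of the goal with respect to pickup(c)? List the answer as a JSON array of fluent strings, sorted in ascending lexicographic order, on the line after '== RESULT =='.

Regress:
  G ∩ del = {}  (empty — regression defined)
  G \ add = {holding(c), on(f,e)} \ {holding(c)} = {on(f,e)}
  ∪ pre   = {on(f,e)} ∪ {clear(c), handempty, ontable(c)}
          = {clear(c), handempty, on(f,e), ontable(c)}

== RESULT ==
["clear(c)", "handempty", "on(f,e)", "ontable(c)"]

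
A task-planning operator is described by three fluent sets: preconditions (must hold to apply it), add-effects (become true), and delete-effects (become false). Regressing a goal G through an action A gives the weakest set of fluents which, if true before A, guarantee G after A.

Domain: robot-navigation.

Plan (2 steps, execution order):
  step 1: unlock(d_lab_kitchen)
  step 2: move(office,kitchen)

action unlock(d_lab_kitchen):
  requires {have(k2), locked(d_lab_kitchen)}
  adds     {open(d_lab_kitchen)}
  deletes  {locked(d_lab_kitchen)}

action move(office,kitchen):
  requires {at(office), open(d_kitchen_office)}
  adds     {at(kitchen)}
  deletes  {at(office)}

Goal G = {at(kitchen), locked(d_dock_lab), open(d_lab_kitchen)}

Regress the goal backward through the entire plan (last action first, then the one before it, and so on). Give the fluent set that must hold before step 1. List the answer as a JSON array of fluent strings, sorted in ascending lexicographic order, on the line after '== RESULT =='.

Work backward from the goal:
  through step 2 (move(office,kitchen)): drop {at(kitchen)}, keep {locked(d_dock_lab), open(d_lab_kitchen)}, require {at(office), open(d_kitchen_office)}
    → {at(office), locked(d_dock_lab), open(d_kitchen_office), open(d_lab_kitchen)}
  through step 1 (unlock(d_lab_kitchen)): drop {open(d_lab_kitchen)}, keep {at(office), locked(d_dock_lab), open(d_kitchen_office)}, require {have(k2), locked(d_lab_kitchen)}
    → {at(office), have(k2), locked(d_dock_lab), locked(d_lab_kitchen), open(d_kitchen_office)}

== RESULT ==
["at(office)", "have(k2)", "locked(d_dock_lab)", "locked(d_lab_kitchen)", "open(d_kitchen_office)"]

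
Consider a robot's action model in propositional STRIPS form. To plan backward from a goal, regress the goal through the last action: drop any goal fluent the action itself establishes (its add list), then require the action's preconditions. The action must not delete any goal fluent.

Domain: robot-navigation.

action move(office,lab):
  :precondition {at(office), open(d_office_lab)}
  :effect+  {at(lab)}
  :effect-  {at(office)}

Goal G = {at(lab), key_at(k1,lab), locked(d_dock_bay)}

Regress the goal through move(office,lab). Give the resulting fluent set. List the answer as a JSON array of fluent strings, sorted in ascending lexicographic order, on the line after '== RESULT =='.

Regress:
  G ∩ del = {}  (empty — regression defined)
  G \ add = {at(lab), key_at(k1,lab), locked(d_dock_bay)} \ {at(lab)} = {key_at(k1,lab), locked(d_dock_bay)}
  ∪ pre   = {key_at(k1,lab), locked(d_dock_bay)} ∪ {at(office), open(d_office_lab)}
          = {at(office), key_at(k1,lab), locked(d_dock_bay), open(d_office_lab)}

== RESULT ==
["at(office)", "key_at(k1,lab)", "locked(d_dock_bay)", "open(d_office_lab)"]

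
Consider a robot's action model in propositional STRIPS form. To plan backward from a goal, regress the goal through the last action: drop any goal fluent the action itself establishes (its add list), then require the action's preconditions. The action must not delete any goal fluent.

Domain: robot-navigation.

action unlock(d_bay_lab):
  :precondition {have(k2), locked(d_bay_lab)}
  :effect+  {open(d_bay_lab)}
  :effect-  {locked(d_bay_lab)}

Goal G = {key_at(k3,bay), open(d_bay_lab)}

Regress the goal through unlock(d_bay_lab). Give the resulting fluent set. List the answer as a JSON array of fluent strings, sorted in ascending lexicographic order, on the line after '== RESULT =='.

Regress:
  G ∩ del = {}  (empty — regression defined)
  G \ add = {key_at(k3,bay), open(d_bay_lab)} \ {open(d_bay_lab)} = {key_at(k3,bay)}
  ∪ pre   = {key_at(k3,bay)} ∪ {have(k2), locked(d_bay_lab)}
          = {have(k2), key_at(k3,bay), locked(d_bay_lab)}

== RESULT ==
["have(k2)", "key_at(k3,bay)", "locked(d_bay_lab)"]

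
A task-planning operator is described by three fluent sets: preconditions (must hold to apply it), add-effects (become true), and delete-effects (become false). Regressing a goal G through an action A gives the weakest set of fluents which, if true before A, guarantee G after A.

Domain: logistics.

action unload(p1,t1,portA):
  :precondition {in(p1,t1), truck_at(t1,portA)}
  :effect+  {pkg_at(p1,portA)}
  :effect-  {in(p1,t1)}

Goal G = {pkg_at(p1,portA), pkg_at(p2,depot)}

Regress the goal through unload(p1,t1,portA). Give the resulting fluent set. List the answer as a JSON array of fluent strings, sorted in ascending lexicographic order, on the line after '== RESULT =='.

Regress:
  G ∩ del = {}  (empty — regression defined)
  G \ add = {pkg_at(p1,portA), pkg_at(p2,depot)} \ {pkg_at(p1,portA)} = {pkg_at(p2,depot)}
  ∪ pre   = {pkg_at(p2,depot)} ∪ {in(p1,t1), truck_at(t1,portA)}
          = {in(p1,t1), pkg_at(p2,depot), truck_at(t1,portA)}

== RESULT ==
["in(p1,t1)", "pkg_at(p2,depot)", "truck_at(t1,portA)"]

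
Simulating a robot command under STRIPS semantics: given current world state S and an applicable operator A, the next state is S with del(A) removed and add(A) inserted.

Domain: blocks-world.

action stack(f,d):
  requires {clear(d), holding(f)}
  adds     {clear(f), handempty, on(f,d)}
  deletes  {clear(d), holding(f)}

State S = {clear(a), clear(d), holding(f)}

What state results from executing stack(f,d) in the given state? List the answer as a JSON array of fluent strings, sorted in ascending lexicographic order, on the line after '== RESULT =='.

Progress:
  pre ⊆ S: {clear(d), holding(f)} ⊆ S  — applicable
  S \ del = {clear(a)}
  ∪ add   = {clear(a), clear(f), handempty, on(f,d)}

== RESULT ==
["clear(a)", "clear(f)", "handempty", "on(f,d)"]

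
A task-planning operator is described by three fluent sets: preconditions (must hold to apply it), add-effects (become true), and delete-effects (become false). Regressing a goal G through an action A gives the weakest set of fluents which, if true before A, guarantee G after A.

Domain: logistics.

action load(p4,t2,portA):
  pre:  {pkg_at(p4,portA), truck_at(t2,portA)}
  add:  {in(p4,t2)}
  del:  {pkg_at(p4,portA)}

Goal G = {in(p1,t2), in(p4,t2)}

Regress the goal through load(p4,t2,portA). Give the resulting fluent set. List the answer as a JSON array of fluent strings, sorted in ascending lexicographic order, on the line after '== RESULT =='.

Regress:
  G ∩ del = {}  (empty — regression defined)
  G \ add = {in(p1,t2), in(p4,t2)} \ {in(p4,t2)} = {in(p1,t2)}
  ∪ pre   = {in(p1,t2)} ∪ {pkg_at(p4,portA), truck_at(t2,portA)}
          = {in(p1,t2), pkg_at(p4,portA), truck_at(t2,portA)}

== RESULT ==
["in(p1,t2)", "pkg_at(p4,portA)", "truck_at(t2,portA)"]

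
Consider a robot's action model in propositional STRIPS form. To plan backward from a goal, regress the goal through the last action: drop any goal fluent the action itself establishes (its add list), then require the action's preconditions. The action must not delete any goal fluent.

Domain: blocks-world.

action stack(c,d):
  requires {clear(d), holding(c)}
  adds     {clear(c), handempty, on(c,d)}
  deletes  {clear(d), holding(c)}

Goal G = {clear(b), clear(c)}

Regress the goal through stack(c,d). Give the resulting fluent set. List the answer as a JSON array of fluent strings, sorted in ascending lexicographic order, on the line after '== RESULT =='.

Compute (G \ add) ∪ pre:
  G ∩ del = {}  (empty — regression defined)
  G \ add = {clear(b), clear(c)} \ {clear(c), handempty, on(c,d)} = {clear(b)}
  ∪ pre   = {clear(b)} ∪ {clear(d), holding(c)}
          = {clear(b), clear(d), holding(c)}

== RESULT ==
["clear(b)", "clear(d)", "holding(c)"]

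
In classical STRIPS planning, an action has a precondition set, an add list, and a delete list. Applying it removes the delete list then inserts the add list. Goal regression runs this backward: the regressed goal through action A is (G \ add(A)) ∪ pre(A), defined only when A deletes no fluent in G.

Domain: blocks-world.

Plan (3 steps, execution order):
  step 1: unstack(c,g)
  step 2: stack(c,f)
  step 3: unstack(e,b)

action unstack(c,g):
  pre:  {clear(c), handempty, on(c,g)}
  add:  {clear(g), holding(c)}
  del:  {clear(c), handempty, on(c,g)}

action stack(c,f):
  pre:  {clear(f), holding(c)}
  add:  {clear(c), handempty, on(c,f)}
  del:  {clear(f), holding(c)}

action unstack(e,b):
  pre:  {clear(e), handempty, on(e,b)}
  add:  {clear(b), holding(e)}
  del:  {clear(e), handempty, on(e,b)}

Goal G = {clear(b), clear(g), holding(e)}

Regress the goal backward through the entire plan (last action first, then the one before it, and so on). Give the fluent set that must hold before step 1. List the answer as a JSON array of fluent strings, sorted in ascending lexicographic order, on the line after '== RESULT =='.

Regress step by step:
  through step 3 (unstack(e,b)): drop {clear(b), holding(e)}, keep {clear(g)}, require {clear(e), handempty, on(e,b)}
    → {clear(e), clear(g), handempty, on(e,b)}
  through step 2 (stack(c,f)): drop {handempty}, keep {clear(e), clear(g), on(e,b)}, require {clear(f), holding(c)}
    → {clear(e), clear(f), clear(g), holding(c), on(e,b)}
  through step 1 (unstack(c,g)): drop {clear(g), holding(c)}, keep {clear(e), clear(f), on(e,b)}, require {clear(c), handempty, on(c,g)}
    → {clear(c), clear(e), clear(f), handempty, on(c,g), on(e,b)}

== RESULT ==
["clear(c)", "clear(e)", "clear(f)", "handempty", "on(c,g)", "on(e,b)"]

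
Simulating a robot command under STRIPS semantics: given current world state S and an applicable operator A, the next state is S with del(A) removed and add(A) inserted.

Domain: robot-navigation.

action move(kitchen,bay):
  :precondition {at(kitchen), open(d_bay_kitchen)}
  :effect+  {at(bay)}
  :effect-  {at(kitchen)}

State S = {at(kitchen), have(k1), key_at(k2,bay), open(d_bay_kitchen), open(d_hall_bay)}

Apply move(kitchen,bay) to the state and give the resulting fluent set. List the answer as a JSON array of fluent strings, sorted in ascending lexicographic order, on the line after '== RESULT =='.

Progress:
  pre ⊆ S: {at(kitchen), open(d_bay_kitchen)} ⊆ S  — applicable
  S \ del = {have(k1), key_at(k2,bay), open(d_bay_kitchen), open(d_hall_bay)}
  ∪ add   = {at(bay), have(k1), key_at(k2,bay), open(d_bay_kitchen), open(d_hall_bay)}

== RESULT ==
["at(bay)", "have(k1)", "key_at(k2,bay)", "open(d_bay_kitchen)", "open(d_hall_bay)"]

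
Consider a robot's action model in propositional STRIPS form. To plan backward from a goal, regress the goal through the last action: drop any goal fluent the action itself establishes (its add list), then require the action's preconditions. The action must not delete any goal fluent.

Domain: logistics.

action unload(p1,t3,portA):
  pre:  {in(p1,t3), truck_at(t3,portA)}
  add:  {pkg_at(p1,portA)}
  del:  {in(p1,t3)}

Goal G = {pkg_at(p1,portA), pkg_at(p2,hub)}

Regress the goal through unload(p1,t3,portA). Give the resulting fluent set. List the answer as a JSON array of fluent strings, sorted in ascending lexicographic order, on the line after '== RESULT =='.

Compute (G \ add) ∪ pre:
  G ∩ del = {}  (empty — regression defined)
  G \ add = {pkg_at(p1,portA), pkg_at(p2,hub)} \ {pkg_at(p1,portA)} = {pkg_at(p2,hub)}
  ∪ pre   = {pkg_at(p2,hub)} ∪ {in(p1,t3), truck_at(t3,portA)}
          = {in(p1,t3), pkg_at(p2,hub), truck_at(t3,portA)}

== RESULT ==
["in(p1,t3)", "pkg_at(p2,hub)", "truck_at(t3,portA)"]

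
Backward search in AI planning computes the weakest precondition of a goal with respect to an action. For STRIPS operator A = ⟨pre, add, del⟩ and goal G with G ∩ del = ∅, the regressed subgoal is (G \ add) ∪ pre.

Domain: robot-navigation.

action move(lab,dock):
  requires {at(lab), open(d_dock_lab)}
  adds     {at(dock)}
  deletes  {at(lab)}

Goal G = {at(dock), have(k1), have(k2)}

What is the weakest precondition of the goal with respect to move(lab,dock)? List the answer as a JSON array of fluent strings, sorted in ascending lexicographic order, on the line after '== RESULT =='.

Compute (G \ add) ∪ pre:
  G ∩ del = {}  (empty — regression defined)
  G \ add = {at(dock), have(k1), have(k2)} \ {at(dock)} = {have(k1), have(k2)}
  ∪ pre   = {have(k1), have(k2)} ∪ {at(lab), open(d_dock_lab)}
          = {at(lab), have(k1), have(k2), open(d_dock_lab)}

== RESULT ==
["at(lab)", "have(k1)", "have(k2)", "open(d_dock_lab)"]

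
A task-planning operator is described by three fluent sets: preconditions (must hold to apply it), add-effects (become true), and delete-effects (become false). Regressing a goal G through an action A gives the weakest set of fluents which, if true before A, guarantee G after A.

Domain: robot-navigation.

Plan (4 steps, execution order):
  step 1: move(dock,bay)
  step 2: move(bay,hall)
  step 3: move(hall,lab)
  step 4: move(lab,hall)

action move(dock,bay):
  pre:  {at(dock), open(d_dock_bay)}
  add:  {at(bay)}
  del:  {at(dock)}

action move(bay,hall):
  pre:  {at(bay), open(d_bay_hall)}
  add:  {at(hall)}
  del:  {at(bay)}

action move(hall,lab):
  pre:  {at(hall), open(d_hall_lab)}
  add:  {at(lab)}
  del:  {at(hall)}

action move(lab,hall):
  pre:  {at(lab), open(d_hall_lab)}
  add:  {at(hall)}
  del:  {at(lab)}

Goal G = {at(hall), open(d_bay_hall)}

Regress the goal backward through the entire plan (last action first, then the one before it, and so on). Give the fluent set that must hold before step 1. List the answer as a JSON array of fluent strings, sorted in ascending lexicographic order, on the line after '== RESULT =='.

Work backward from the goal:
  through step 4 (move(lab,hall)): drop {at(hall)}, keep {open(d_bay_hall)}, require {at(lab), open(d_hall_lab)}
    → {at(lab), open(d_bay_hall), open(d_hall_lab)}
  through step 3 (move(hall,lab)): drop {at(lab)}, keep {open(d_bay_hall), open(d_hall_lab)}, require {at(hall), open(d_hall_lab)}
    → {at(hall), open(d_bay_hall), open(d_hall_lab)}
  through step 2 (move(bay,hall)): drop {at(hall)}, keep {open(d_bay_hall), open(d_hall_lab)}, require {at(bay), open(d_bay_hall)}
    → {at(bay), open(d_bay_hall), open(d_hall_lab)}
  through step 1 (move(dock,bay)): drop {at(bay)}, keep {open(d_bay_hall), open(d_hall_lab)}, require {at(dock), open(d_dock_bay)}
    → {at(dock), open(d_bay_hall), open(d_dock_bay), open(d_hall_lab)}

== RESULT ==
["at(dock)", "open(d_bay_hall)", "open(d_dock_bay)", "open(d_hall_lab)"]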